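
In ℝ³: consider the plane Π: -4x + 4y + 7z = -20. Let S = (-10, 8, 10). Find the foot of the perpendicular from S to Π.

(-2, 0, -4)

Foot = S − λn with λ = (n·S − d)/|n|² = (142 − (-20))/81 = 2.
Foot = (-10, 8, 10) − 2·(-4, 4, 7) = (-2, 0, -4).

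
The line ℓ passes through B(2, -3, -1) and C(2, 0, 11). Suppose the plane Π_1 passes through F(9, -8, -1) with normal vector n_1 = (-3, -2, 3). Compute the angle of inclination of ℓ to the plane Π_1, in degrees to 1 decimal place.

31.1

A direction vector for ℓ is C − B = (0, 3, 12).
Π_1: n_1·r = n_1·F gives -3x - 2y + 3z = -14.
sin θ = |n·v| / (|n||v|) = |30| / (√22 · √153) = 0.51709.
θ ≈ 31.1°.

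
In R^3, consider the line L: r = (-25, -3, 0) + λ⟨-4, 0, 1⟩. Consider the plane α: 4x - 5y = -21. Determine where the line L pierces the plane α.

Substitute r = (-25, -3, 0) + t(-4, 0, 1) into the plane: -85 + (-16)t = -21, so t = -4.
Intersection: (-25, -3, 0) + (-4)·(-4, 0, 1) = (-9, -3, -4).

(-9, -3, -4)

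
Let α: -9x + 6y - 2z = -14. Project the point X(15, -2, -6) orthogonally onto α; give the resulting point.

Foot = X − λn with λ = (n·X − d)/|n|² = (-135 − (-14))/121 = -1.
Foot = (15, -2, -6) − (-1)·(-9, 6, -2) = (6, 4, -8).

(6, 4, -8)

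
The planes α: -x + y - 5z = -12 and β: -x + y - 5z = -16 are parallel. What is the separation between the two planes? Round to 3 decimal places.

Same normal n = (-1, 1, -5) with |n| = √27; distance = |-12 − (-16)| / |n| = 4/√27 ≈ 0.770.

0.770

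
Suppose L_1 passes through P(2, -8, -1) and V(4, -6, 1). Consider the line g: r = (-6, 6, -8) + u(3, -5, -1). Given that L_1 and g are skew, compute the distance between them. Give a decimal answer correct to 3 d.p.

A direction vector for L_1 is V − P = (2, 2, 2).
Common perpendicular direction n = (2, 2, 2) × (3, -5, -1) = (8, 8, -16).
With w = (-6, 6, -8) − (2, -8, -1) = (-8, 14, -7), w · n = 160.
Distance = |w · n| / |n| = |160| / √384 ≈ 8.165.

8.165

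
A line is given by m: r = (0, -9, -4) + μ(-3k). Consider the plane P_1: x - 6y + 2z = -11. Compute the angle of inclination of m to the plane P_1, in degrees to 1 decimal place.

18.2

sin θ = |n·v| / (|n||v|) = |-6| / (√41 · √9) = 0.31235.
θ ≈ 18.2°.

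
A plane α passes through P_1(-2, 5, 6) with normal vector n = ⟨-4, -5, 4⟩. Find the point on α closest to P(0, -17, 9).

(8, -7, 1)

α: n·r = n·P_1 gives -4x - 5y + 4z = 7.
Foot = P − λn with λ = (n·P − d)/|n|² = (121 − 7)/57 = 2.
Foot = (0, -17, 9) − 2·(-4, -5, 4) = (8, -7, 1).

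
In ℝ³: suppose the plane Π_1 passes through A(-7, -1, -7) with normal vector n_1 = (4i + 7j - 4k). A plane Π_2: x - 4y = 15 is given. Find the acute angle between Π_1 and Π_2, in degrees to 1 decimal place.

49.7

Π_1: n_1·r = n_1·A gives 4x + 7y - 4z = -7.
cos θ = |n₁·n₂| / (|n₁||n₂|) = |-24| / (√81 · √17).
θ = arccos(0.64676) ≈ 49.7°.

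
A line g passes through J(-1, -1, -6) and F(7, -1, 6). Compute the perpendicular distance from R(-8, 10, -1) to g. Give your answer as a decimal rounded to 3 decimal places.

A direction vector for g is F − J = (8, 0, 12).
Taking (-1, -1, -6) on g with direction v = (8, 0, 12): w = R − (-1, -1, -6) = (-7, 11, 5), and w × v = (132, 124, -88).
Distance = |w × v| / |v| = √40544 / √208 ≈ 13.961.

13.961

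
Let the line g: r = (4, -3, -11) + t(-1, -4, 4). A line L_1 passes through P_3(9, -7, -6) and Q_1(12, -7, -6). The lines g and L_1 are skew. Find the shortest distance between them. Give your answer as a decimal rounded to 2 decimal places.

A direction vector for L_1 is Q_1 − P_3 = (3, 0, 0).
Common perpendicular direction n = (-1, -4, 4) × (3, 0, 0) = (0, 12, 12).
With w = (9, -7, -6) − (4, -3, -11) = (5, -4, 5), w · n = 12.
Distance = |w · n| / |n| = |12| / √288 ≈ 0.71.

0.71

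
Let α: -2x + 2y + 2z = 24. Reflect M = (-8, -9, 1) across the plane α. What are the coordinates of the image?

(-16, -1, 9)

λ = (n·M − d)/|n|² = (0 − 24)/12 = -2.
Reflection = M − 2λn = (-8, -9, 1) − (-4)·(-2, 2, 2) = (-16, -1, 9).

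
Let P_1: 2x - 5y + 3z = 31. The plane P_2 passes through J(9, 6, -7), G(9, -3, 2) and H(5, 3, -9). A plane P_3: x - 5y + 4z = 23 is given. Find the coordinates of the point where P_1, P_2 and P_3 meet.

JG = (0, -9, 9), JH = (-4, -3, -2); a normal to P_2 is JG × JH = (45, -36, -36).
Using J: P_2 has equation 45x - 36y - 36z = 441.
Solving the 3×3 linear system 2x - 5y + 3z = 31, 45x - 36y - 36z = 441, x - 5y + 4z = 23 (e.g. by elimination or Cramer's rule, determinant = -135) gives (9, -2, 1).

(9, -2, 1)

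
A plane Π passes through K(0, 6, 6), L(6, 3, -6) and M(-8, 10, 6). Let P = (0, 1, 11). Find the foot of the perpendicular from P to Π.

KL = (6, -3, -12), KM = (-8, 4, 0); a normal to Π is KL × KM = (48, 96, 0).
Using K: Π has equation 48x + 96y = 576.
Foot = P − λn with λ = (n·P − d)/|n|² = (96 − 576)/11520 = -1/24.
Foot = (0, 1, 11) − (-1/24)·(48, 96, 0) = (2, 5, 11).

(2, 5, 11)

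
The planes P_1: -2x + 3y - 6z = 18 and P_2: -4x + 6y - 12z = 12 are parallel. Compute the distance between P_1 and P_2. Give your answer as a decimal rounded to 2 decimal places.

Rescale P_2 by 1/2: -2x + 3y - 6z = 6. Then distance = |18 − 6| / √49 ≈ 1.71.

1.71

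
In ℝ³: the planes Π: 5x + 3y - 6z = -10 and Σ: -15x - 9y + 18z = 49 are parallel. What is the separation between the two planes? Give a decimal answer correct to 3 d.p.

0.757

Rescale Σ by 1/(-3): 5x + 3y - 6z = -49/3. Then distance = |-10 − (-49/3)| / √70 ≈ 0.757.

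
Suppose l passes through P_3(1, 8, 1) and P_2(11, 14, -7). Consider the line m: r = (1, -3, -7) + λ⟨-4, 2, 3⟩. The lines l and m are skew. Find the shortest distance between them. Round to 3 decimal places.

A direction vector for l is P_2 − P_3 = (10, 6, -8).
Common perpendicular direction n = (10, 6, -8) × (-4, 2, 3) = (34, 2, 44).
With w = (1, -3, -7) − (1, 8, 1) = (0, -11, -8), w · n = -374.
Distance = |w · n| / |n| = |-374| / √3096 ≈ 6.722.

6.722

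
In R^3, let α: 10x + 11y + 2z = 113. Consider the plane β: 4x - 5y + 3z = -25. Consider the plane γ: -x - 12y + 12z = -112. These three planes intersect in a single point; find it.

(4, 7, -2)

Solving the 3×3 linear system 10x + 11y + 2z = 113, 4x - 5y + 3z = -25, -x - 12y + 12z = -112 (e.g. by elimination or Cramer's rule, determinant = -907) gives (4, 7, -2).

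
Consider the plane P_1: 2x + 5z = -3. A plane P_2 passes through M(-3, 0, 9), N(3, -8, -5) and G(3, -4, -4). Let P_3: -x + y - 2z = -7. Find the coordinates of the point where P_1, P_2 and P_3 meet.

MN = (6, -8, -14), MG = (6, -4, -13); a normal to P_2 is MN × MG = (48, -6, 24).
Using M: P_2 has equation 48x - 6y + 24z = 72.
Solving the 3×3 linear system 2x + 5z = -3, 48x - 6y + 24z = 72, -x + y - 2z = -7 (e.g. by elimination or Cramer's rule, determinant = 186) gives (1, -8, -1).

(1, -8, -1)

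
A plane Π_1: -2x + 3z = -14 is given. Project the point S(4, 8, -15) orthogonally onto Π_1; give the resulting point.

(-2, 8, -6)

Foot = S − λn with λ = (n·S − d)/|n|² = (-53 − (-14))/13 = -3.
Foot = (4, 8, -15) − (-3)·(-2, 0, 3) = (-2, 8, -6).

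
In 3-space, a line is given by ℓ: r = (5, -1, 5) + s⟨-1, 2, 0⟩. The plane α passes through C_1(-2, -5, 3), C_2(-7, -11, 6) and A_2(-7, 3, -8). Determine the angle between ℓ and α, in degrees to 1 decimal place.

C_1C_2 = (-5, -6, 3), C_1A_2 = (-5, 8, -11); a normal to α is C_1C_2 × C_1A_2 = (42, -70, -70).
Using C_1: α has equation 42x - 70y - 70z = 56.
sin θ = |n·v| / (|n||v|) = |-182| / (√11564 · √5) = 0.75689.
θ ≈ 49.2°.

49.2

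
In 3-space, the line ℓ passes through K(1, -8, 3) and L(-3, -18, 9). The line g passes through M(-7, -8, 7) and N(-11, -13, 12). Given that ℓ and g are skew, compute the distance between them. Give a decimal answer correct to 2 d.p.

A direction vector for ℓ is L − K = (-4, -10, 6).
A direction vector for g is N − M = (-4, -5, 5).
Common perpendicular direction n = (-4, -10, 6) × (-4, -5, 5) = (-20, -4, -20).
With w = (-7, -8, 7) − (1, -8, 3) = (-8, 0, 4), w · n = 80.
Distance = |w · n| / |n| = |80| / √816 ≈ 2.80.

2.80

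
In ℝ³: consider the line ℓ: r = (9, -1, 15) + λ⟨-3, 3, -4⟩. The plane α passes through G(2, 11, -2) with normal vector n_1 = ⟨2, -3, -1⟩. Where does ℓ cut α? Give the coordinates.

(0, 8, 3)

α: n_1·r = n_1·G gives 2x - 3y - z = -27.
Substitute r = (9, -1, 15) + t(-3, 3, -4) into the plane: 6 + (-11)t = -27, so t = 3.
Intersection: (9, -1, 15) + 3·(-3, 3, -4) = (0, 8, 3).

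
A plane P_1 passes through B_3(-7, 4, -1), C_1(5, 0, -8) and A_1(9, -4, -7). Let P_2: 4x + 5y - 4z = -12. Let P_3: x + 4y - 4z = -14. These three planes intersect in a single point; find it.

(2, -4, 0)

B_3C_1 = (12, -4, -7), B_3A_1 = (16, -8, -6); a normal to P_1 is B_3C_1 × B_3A_1 = (-32, -40, -32).
Using B_3: P_1 has equation -32x - 40y - 32z = 96.
Solving the 3×3 linear system -32x - 40y - 32z = 96, 4x + 5y - 4z = -12, x + 4y - 4z = -14 (e.g. by elimination or Cramer's rule, determinant = -704) gives (2, -4, 0).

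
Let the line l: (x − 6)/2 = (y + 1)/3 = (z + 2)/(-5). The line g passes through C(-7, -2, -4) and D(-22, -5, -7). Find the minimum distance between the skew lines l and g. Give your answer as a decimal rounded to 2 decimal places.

1.64

l has direction (2, 3, -5) through (6, -1, -2).
A direction vector for g is D − C = (-15, -3, -3).
Common perpendicular direction n = (2, 3, -5) × (-15, -3, -3) = (-24, 81, 39).
With w = (-7, -2, -4) − (6, -1, -2) = (-13, -1, -2), w · n = 153.
Distance = |w · n| / |n| = |153| / √8658 ≈ 1.64.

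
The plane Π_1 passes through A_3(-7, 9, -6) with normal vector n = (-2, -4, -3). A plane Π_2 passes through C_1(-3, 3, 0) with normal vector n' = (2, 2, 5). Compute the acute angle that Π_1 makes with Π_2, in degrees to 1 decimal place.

Π_1: n·r = n·A_3 gives -2x - 4y - 3z = -4.
Π_2: n'·r = n'·C_1 gives 2x + 2y + 5z = 0.
cos θ = |n₁·n₂| / (|n₁||n₂|) = |-27| / (√29 · √33).
θ = arccos(0.87279) ≈ 29.2°.

29.2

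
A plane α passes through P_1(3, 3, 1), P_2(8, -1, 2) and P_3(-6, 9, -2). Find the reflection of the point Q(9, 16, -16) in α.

P_1P_2 = (5, -4, 1), P_1P_3 = (-9, 6, -3); a normal to α is P_1P_2 × P_1P_3 = (6, 6, -6).
Using P_1: α has equation 6x + 6y - 6z = 30.
λ = (n·Q − d)/|n|² = (246 − 30)/108 = 2.
Reflection = Q − 2λn = (9, 16, -16) − 4·(6, 6, -6) = (-15, -8, 8).

(-15, -8, 8)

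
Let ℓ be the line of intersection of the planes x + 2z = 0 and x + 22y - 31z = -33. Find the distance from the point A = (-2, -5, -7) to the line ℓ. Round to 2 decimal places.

7.47

Direction of ℓ: (1, 0, 2) × (1, 22, -31) = (-44, 33, 22).
A point on ℓ: solving the two plane equations with x = 6 gives (6, -6, -3).
Taking (6, -6, -3) on ℓ with direction v = (-44, 33, 22): w = A − (6, -6, -3) = (-8, 1, -4), and w × v = (154, 352, -220).
Distance = |w × v| / |v| = √196020 / √3509 ≈ 7.47.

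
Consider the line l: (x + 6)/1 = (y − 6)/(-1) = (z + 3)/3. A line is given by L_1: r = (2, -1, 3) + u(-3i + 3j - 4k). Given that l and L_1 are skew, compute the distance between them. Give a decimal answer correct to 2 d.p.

l has direction (1, -1, 3) through (-6, 6, -3).
Common perpendicular direction n = (1, -1, 3) × (-3, 3, -4) = (-5, -5, 0).
With w = (2, -1, 3) − (-6, 6, -3) = (8, -7, 6), w · n = -5.
Distance = |w · n| / |n| = |-5| / √50 ≈ 0.71.

0.71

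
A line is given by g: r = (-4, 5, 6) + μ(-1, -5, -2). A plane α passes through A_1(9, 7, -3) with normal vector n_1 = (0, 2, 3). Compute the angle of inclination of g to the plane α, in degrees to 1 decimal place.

54.1

α: n_1·r = n_1·A_1 gives 2y + 3z = 5.
sin θ = |n·v| / (|n||v|) = |-16| / (√13 · √30) = 0.81019.
θ ≈ 54.1°.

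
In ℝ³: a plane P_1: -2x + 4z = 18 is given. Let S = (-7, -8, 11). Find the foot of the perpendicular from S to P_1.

(-3, -8, 3)

Foot = S − λn with λ = (n·S − d)/|n|² = (58 − 18)/20 = 2.
Foot = (-7, -8, 11) − 2·(-2, 0, 4) = (-3, -8, 3).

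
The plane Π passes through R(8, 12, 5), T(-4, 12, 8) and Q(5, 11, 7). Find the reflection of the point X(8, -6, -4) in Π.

RT = (-12, 0, 3), RQ = (-3, -1, 2); a normal to Π is RT × RQ = (3, 15, 12).
Using R: Π has equation 3x + 15y + 12z = 264.
λ = (n·X − d)/|n|² = (-114 − 264)/378 = -1.
Reflection = X − 2λn = (8, -6, -4) − (-2)·(3, 15, 12) = (14, 24, 20).

(14, 24, 20)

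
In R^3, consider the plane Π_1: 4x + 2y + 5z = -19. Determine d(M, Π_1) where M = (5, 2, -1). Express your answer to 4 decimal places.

5.6647

n·M − d = (4)·(5) + (2)·(2) + (5)·(-1) − (-19) = 38; |n| = √45.
Distance = |38| / √45 = 38/√45 ≈ 5.6647.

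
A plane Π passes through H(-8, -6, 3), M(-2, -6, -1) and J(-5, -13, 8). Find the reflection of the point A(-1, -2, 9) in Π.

HM = (6, 0, -4), HJ = (3, -7, 5); a normal to Π is HM × HJ = (-28, -42, -42).
Using H: Π has equation -28x - 42y - 42z = 350.
λ = (n·A − d)/|n|² = (-266 − 350)/4312 = -1/7.
Reflection = A − 2λn = (-1, -2, 9) − (-2/7)·(-28, -42, -42) = (-9, -14, -3).

(-9, -14, -3)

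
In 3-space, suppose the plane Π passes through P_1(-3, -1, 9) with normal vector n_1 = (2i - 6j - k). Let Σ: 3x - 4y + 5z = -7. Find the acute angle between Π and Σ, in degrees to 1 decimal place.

Π: n_1·r = n_1·P_1 gives 2x - 6y - z = -9.
cos θ = |n₁·n₂| / (|n₁||n₂|) = |25| / (√41 · √50).
θ = arccos(0.55216) ≈ 56.5°.

56.5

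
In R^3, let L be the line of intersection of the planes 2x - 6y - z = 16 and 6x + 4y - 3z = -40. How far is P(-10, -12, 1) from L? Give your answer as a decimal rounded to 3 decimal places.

Direction of L: (2, -6, -1) × (6, 4, -3) = (22, 0, 44).
A point on L: solving the two plane equations with x = -4 gives (-4, -4, 0).
Taking (-4, -4, 0) on L with direction v = (22, 0, 44): w = P − (-4, -4, 0) = (-6, -8, 1), and w × v = (-352, 286, 176).
Distance = |w × v| / |v| = √236676 / √2420 ≈ 9.889.

9.889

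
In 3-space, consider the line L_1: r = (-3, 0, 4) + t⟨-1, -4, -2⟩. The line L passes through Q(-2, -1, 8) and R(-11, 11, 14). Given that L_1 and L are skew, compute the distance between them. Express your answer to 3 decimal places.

4.025

A direction vector for L is R − Q = (-9, 12, 6).
Common perpendicular direction n = (-1, -4, -2) × (-9, 12, 6) = (0, 24, -48).
With w = (-2, -1, 8) − (-3, 0, 4) = (1, -1, 4), w · n = -216.
Distance = |w · n| / |n| = |-216| / √2880 ≈ 4.025.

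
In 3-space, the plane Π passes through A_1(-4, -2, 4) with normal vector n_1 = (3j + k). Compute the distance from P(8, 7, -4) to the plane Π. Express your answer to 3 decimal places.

6.008

Π: n_1·r = n_1·A_1 gives 3y + z = -2.
n·P − d = (0)·(8) + (3)·(7) + (1)·(-4) − (-2) = 19; |n| = √10.
Distance = |19| / √10 = 19/√10 ≈ 6.008.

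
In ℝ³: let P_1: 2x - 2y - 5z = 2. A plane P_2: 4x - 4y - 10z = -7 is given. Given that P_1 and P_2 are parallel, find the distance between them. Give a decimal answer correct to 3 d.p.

0.957

Rescale P_2 by 1/2: 2x - 2y - 5z = -7/2. Then distance = |2 − (-7/2)| / √33 ≈ 0.957.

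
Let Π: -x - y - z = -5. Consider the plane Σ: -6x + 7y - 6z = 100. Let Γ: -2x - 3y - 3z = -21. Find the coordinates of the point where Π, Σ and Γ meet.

Solving the 3×3 linear system -x - y - z = -5, -6x + 7y - 6z = 100, -2x - 3y - 3z = -21 (e.g. by elimination or Cramer's rule, determinant = 13) gives (-6, 10, 1).

(-6, 10, 1)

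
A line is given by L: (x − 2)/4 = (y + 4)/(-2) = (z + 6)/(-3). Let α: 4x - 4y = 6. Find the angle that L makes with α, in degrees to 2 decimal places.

51.98

L has direction (4, -2, -3) through (2, -4, -6).
sin θ = |n·v| / (|n||v|) = |24| / (√32 · √29) = 0.78784.
θ ≈ 51.98°.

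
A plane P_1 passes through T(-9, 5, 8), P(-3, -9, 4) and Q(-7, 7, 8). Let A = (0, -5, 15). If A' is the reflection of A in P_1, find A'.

TP = (6, -14, -4), TQ = (2, 2, 0); a normal to P_1 is TP × TQ = (8, -8, 40).
Using T: P_1 has equation 8x - 8y + 40z = 208.
λ = (n·A − d)/|n|² = (640 − 208)/1728 = 1/4.
Reflection = A − 2λn = (0, -5, 15) − (1/2)·(8, -8, 40) = (-4, -1, -5).

(-4, -1, -5)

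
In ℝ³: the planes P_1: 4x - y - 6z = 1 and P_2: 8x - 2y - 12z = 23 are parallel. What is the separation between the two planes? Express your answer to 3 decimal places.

Rescale P_2 by 1/2: 4x - y - 6z = 23/2. Then distance = |1 − (23/2)| / √53 ≈ 1.442.

1.442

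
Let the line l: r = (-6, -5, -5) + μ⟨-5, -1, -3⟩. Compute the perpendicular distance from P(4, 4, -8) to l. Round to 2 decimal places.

Taking (-6, -5, -5) on l with direction v = (-5, -1, -3): w = P − (-6, -5, -5) = (10, 9, -3), and w × v = (-30, 45, 35).
Distance = |w × v| / |v| = √4150 / √35 ≈ 10.89.

10.89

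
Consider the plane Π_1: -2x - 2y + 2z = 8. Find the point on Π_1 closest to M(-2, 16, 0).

(-8, 10, 6)

Foot = M − λn with λ = (n·M − d)/|n|² = (-28 − 8)/12 = -3.
Foot = (-2, 16, 0) − (-3)·(-2, -2, 2) = (-8, 10, 6).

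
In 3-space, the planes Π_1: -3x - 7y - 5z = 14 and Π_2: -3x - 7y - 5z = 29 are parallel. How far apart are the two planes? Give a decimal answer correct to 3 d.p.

1.646

Same normal n = (-3, -7, -5) with |n| = √83; distance = |14 − 29| / |n| = 15/√83 ≈ 1.646.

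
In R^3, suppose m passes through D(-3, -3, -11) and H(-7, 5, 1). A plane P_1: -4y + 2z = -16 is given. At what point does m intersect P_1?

(-6, 3, -2)

A direction vector for m is H − D = (-4, 8, 12).
Substitute r = (-3, -3, -11) + t(-4, 8, 12) into the plane: -10 + (-8)t = -16, so t = 3/4.
Intersection: (-3, -3, -11) + (3/4)·(-4, 8, 12) = (-6, 3, -2).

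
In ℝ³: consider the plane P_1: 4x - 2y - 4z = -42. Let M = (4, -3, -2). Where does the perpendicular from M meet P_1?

(-4, 1, 6)

Foot = M − λn with λ = (n·M − d)/|n|² = (30 − (-42))/36 = 2.
Foot = (4, -3, -2) − 2·(4, -2, -4) = (-4, 1, 6).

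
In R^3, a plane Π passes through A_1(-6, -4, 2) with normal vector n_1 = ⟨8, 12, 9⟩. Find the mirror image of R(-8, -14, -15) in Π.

(8, 10, 3)

Π: n_1·r = n_1·A_1 gives 8x + 12y + 9z = -78.
λ = (n·R − d)/|n|² = (-367 − (-78))/289 = -1.
Reflection = R − 2λn = (-8, -14, -15) − (-2)·(8, 12, 9) = (8, 10, 3).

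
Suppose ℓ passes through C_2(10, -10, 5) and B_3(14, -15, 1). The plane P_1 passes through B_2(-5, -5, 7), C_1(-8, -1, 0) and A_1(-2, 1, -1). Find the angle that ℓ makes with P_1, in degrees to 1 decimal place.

A direction vector for ℓ is B_3 − C_2 = (4, -5, -4).
B_2C_1 = (-3, 4, -7), B_2A_1 = (3, 6, -8); a normal to P_1 is B_2C_1 × B_2A_1 = (10, -45, -30).
Using B_2: P_1 has equation 10x - 45y - 30z = -35.
sin θ = |n·v| / (|n||v|) = |385| / (√3025 · √57) = 0.92717.
θ ≈ 68.0°.

68.0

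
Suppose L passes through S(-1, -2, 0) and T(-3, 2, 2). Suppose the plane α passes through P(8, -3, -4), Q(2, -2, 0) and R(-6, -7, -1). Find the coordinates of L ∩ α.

A direction vector for L is T − S = (-2, 4, 2).
PQ = (-6, 1, 4), PR = (-14, -4, 3); a normal to α is PQ × PR = (19, -38, 38).
Using P: α has equation 19x - 38y + 38z = 114.
Substitute r = (-1, -2, 0) + t(-2, 4, 2) into the plane: 57 + (-114)t = 114, so t = -1/2.
Intersection: (-1, -2, 0) + (-1/2)·(-2, 4, 2) = (0, -4, -1).

(0, -4, -1)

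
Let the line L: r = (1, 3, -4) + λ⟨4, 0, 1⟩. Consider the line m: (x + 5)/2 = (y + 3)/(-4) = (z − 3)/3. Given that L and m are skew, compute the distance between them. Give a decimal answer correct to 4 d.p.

3.9404

m has direction (2, -4, 3) through (-5, -3, 3).
Common perpendicular direction n = (4, 0, 1) × (2, -4, 3) = (4, -10, -16).
With w = (-5, -3, 3) − (1, 3, -4) = (-6, -6, 7), w · n = -76.
Distance = |w · n| / |n| = |-76| / √372 ≈ 3.9404.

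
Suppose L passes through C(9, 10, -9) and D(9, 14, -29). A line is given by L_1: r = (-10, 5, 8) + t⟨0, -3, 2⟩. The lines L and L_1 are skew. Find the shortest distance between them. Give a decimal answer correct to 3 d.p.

19.000

A direction vector for L is D − C = (0, 4, -20).
Common perpendicular direction n = (0, 4, -20) × (0, -3, 2) = (-52, 0, 0).
With w = (-10, 5, 8) − (9, 10, -9) = (-19, -5, 17), w · n = 988.
Distance = |w · n| / |n| = |988| / √2704 ≈ 19.000.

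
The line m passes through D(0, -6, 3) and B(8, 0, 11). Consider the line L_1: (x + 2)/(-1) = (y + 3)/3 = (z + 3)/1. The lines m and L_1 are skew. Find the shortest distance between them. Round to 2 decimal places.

4.99

A direction vector for m is B − D = (8, 6, 8).
L_1 has direction (-1, 3, 1) through (-2, -3, -3).
Common perpendicular direction n = (8, 6, 8) × (-1, 3, 1) = (-18, -16, 30).
With w = (-2, -3, -3) − (0, -6, 3) = (-2, 3, -6), w · n = -192.
Distance = |w · n| / |n| = |-192| / √1480 ≈ 4.99.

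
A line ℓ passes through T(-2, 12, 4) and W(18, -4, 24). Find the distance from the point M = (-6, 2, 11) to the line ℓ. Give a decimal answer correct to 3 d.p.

A direction vector for ℓ is W − T = (20, -16, 20).
Taking (-2, 12, 4) on ℓ with direction v = (20, -16, 20): w = M − (-2, 12, 4) = (-4, -10, 7), and w × v = (-88, 220, 264).
Distance = |w × v| / |v| = √125840 / √1056 ≈ 10.916.

10.916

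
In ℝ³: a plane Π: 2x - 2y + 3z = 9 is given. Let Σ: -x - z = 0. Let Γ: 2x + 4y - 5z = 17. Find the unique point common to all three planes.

Solving the 3×3 linear system 2x - 2y + 3z = 9, -x - z = 0, 2x + 4y - 5z = 17 (e.g. by elimination or Cramer's rule, determinant = 10) gives (7, -8, -7).

(7, -8, -7)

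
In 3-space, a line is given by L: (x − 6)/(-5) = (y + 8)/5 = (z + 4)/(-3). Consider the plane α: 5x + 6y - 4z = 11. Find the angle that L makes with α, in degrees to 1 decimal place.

14.6

L has direction (-5, 5, -3) through (6, -8, -4).
sin θ = |n·v| / (|n||v|) = |17| / (√77 · √59) = 0.25222.
θ ≈ 14.6°.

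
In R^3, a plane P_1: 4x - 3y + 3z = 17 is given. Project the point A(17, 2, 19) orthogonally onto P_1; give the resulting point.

(5, 11, 10)

Foot = A − λn with λ = (n·A − d)/|n|² = (119 − 17)/34 = 3.
Foot = (17, 2, 19) − 3·(4, -3, 3) = (5, 11, 10).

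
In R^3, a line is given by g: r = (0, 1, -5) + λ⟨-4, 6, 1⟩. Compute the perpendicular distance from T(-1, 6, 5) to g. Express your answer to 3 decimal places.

Taking (0, 1, -5) on g with direction v = (-4, 6, 1): w = T − (0, 1, -5) = (-1, 5, 10), and w × v = (-55, -39, 14).
Distance = |w × v| / |v| = √4742 / √53 ≈ 9.459.

9.459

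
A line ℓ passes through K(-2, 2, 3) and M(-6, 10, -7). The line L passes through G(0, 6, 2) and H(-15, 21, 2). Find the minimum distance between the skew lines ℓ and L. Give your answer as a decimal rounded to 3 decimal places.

3.810

A direction vector for ℓ is M − K = (-4, 8, -10).
A direction vector for L is H − G = (-15, 15, 0).
Common perpendicular direction n = (-4, 8, -10) × (-15, 15, 0) = (150, 150, 60).
With w = (0, 6, 2) − (-2, 2, 3) = (2, 4, -1), w · n = 840.
Distance = |w · n| / |n| = |840| / √48600 ≈ 3.810.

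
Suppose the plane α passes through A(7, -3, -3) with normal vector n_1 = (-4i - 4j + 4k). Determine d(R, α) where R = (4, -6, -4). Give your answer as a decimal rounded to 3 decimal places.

2.887

α: n_1·r = n_1·A gives -4x - 4y + 4z = -28.
n·R − d = (-4)·(4) + (-4)·(-6) + (4)·(-4) − (-28) = 20; |n| = √48.
Distance = |20| / √48 = 20/√48 ≈ 2.887.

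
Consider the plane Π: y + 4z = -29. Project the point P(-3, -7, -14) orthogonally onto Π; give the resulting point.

(-3, -5, -6)

Foot = P − λn with λ = (n·P − d)/|n|² = (-63 − (-29))/17 = -2.
Foot = (-3, -7, -14) − (-2)·(0, 1, 4) = (-3, -5, -6).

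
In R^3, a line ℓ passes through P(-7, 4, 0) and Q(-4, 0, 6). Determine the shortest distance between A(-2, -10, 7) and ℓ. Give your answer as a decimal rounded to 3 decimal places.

A direction vector for ℓ is Q − P = (3, -4, 6).
Taking (-7, 4, 0) on ℓ with direction v = (3, -4, 6): w = A − (-7, 4, 0) = (5, -14, 7), and w × v = (-56, -9, 22).
Distance = |w × v| / |v| = √3701 / √61 ≈ 7.789.

7.789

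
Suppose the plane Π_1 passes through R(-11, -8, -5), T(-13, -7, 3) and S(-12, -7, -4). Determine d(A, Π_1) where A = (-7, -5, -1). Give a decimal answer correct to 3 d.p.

5.392

RT = (-2, 1, 8), RS = (-1, 1, 1); a normal to Π_1 is RT × RS = (-7, -6, -1).
Using R: Π_1 has equation -7x - 6y - z = 130.
n·A − d = (-7)·(-7) + (-6)·(-5) + (-1)·(-1) − 130 = -50; |n| = √86.
Distance = |-50| / √86 = 50/√86 ≈ 5.392.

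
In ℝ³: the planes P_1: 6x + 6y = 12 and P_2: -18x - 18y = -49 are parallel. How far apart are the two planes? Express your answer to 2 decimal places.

Rescale P_2 by 1/(-3): 6x + 6y = 49/3. Then distance = |12 − (49/3)| / √72 ≈ 0.51.

0.51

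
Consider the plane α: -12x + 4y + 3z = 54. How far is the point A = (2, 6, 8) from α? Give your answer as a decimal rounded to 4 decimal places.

n·A − d = (-12)·(2) + (4)·(6) + (3)·(8) − 54 = -30; |n| = √169.
Distance = |-30| / √169 = 30/√169 ≈ 2.3077.

2.3077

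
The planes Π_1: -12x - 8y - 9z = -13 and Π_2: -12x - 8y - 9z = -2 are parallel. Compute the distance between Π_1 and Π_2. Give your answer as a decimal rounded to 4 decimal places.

0.6471

Same normal n = (-12, -8, -9) with |n| = √289; distance = |-13 − (-2)| / |n| = 11/√289 ≈ 0.6471.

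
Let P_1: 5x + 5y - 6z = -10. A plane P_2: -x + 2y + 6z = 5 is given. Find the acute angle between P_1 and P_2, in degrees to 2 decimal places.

58.53

cos θ = |n₁·n₂| / (|n₁||n₂|) = |-31| / (√86 · √41).
θ = arccos(0.52206) ≈ 58.53°.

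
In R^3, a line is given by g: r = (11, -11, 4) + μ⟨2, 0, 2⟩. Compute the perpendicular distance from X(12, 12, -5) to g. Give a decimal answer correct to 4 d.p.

24.0624

Taking (11, -11, 4) on g with direction v = (2, 0, 2): w = X − (11, -11, 4) = (1, 23, -9), and w × v = (46, -20, -46).
Distance = |w × v| / |v| = √4632 / √8 ≈ 24.0624.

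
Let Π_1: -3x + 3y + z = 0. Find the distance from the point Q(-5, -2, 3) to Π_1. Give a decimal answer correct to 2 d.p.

n·Q − d = (-3)·(-5) + (3)·(-2) + (1)·(3) − 0 = 12; |n| = √19.
Distance = |12| / √19 = 12/√19 ≈ 2.75.

2.75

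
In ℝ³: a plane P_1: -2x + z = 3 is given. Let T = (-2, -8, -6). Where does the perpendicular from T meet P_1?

(-4, -8, -5)

Foot = T − λn with λ = (n·T − d)/|n|² = (-2 − 3)/5 = -1.
Foot = (-2, -8, -6) − (-1)·(-2, 0, 1) = (-4, -8, -5).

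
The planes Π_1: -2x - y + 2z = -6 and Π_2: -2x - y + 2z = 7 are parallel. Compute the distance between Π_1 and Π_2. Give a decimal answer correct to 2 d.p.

Same normal n = (-2, -1, 2) with |n| = √9; distance = |-6 − 7| / |n| = 13/√9 ≈ 4.33.

4.33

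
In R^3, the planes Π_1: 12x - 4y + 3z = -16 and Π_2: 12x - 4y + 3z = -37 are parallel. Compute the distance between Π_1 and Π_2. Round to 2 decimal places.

Same normal n = (12, -4, 3) with |n| = √169; distance = |-16 − (-37)| / |n| = 21/√169 ≈ 1.62.

1.62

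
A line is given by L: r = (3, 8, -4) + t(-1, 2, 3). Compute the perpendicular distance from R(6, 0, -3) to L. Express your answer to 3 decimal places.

Taking (3, 8, -4) on L with direction v = (-1, 2, 3): w = R − (3, 8, -4) = (3, -8, 1), and w × v = (-26, -10, -2).
Distance = |w × v| / |v| = √780 / √14 ≈ 7.464.

7.464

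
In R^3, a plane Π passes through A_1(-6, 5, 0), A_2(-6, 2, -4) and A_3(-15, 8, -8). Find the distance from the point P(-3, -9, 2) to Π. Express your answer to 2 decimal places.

7.81

A_1A_2 = (0, -3, -4), A_1A_3 = (-9, 3, -8); a normal to Π is A_1A_2 × A_1A_3 = (36, 36, -27).
Using A_1: Π has equation 36x + 36y - 27z = -36.
n·P − d = (36)·(-3) + (36)·(-9) + (-27)·(2) − (-36) = -450; |n| = √3321.
Distance = |-450| / √3321 = 450/√3321 ≈ 7.81.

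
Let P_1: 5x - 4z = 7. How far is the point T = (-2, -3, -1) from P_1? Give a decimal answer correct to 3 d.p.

n·T − d = (5)·(-2) + (0)·(-3) + (-4)·(-1) − 7 = -13; |n| = √41.
Distance = |-13| / √41 = 13/√41 ≈ 2.030.

2.030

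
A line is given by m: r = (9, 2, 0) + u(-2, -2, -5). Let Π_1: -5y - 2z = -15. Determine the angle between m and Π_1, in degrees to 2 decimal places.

40.28

sin θ = |n·v| / (|n||v|) = |20| / (√29 · √33) = 0.64651.
θ ≈ 40.28°.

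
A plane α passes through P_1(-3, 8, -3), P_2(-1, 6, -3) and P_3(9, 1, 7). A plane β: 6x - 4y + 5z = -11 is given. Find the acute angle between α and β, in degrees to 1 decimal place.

87.8

P_1P_2 = (2, -2, 0), P_1P_3 = (12, -7, 10); a normal to α is P_1P_2 × P_1P_3 = (-20, -20, 10).
Using P_1: α has equation -20x - 20y + 10z = -130.
cos θ = |n₁·n₂| / (|n₁||n₂|) = |10| / (√900 · √77).
θ = arccos(0.03799) ≈ 87.8°.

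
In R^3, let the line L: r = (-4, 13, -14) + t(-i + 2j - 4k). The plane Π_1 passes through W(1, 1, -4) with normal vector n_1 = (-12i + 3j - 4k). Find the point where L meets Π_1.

Π_1: n_1·r = n_1·W gives -12x + 3y - 4z = 7.
Substitute r = (-4, 13, -14) + t(-1, 2, -4) into the plane: 143 + 34t = 7, so t = -4.
Intersection: (-4, 13, -14) + (-4)·(-1, 2, -4) = (0, 5, 2).

(0, 5, 2)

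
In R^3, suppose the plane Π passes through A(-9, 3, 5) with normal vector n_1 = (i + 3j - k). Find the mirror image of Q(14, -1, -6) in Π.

(10, -13, -2)

Π: n_1·r = n_1·A gives x + 3y - z = -5.
λ = (n·Q − d)/|n|² = (17 − (-5))/11 = 2.
Reflection = Q − 2λn = (14, -1, -6) − 4·(1, 3, -1) = (10, -13, -2).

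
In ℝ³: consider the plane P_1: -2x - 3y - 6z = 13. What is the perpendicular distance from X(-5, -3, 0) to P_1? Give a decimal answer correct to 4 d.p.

0.8571

n·X − d = (-2)·(-5) + (-3)·(-3) + (-6)·(0) − 13 = 6; |n| = √49.
Distance = |6| / √49 = 6/√49 ≈ 0.8571.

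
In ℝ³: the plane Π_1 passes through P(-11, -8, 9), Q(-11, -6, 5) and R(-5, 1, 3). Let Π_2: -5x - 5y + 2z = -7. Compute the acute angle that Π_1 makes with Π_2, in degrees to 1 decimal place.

84.8

PQ = (0, 2, -4), PR = (6, 9, -6); a normal to Π_1 is PQ × PR = (24, -24, -12).
Using P: Π_1 has equation 24x - 24y - 12z = -180.
cos θ = |n₁·n₂| / (|n₁||n₂|) = |-24| / (√1296 · √54).
θ = arccos(0.09072) ≈ 84.8°.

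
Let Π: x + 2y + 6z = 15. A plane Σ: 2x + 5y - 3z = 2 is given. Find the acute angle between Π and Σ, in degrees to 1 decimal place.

cos θ = |n₁·n₂| / (|n₁||n₂|) = |-6| / (√41 · √38).
θ = arccos(0.15201) ≈ 81.3°.

81.3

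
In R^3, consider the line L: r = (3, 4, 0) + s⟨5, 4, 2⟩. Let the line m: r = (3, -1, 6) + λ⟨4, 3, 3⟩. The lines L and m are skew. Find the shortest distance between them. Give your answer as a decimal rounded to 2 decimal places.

3.13

Common perpendicular direction n = (5, 4, 2) × (4, 3, 3) = (6, -7, -1).
With w = (3, -1, 6) − (3, 4, 0) = (0, -5, 6), w · n = 29.
Distance = |w · n| / |n| = |29| / √86 ≈ 3.13.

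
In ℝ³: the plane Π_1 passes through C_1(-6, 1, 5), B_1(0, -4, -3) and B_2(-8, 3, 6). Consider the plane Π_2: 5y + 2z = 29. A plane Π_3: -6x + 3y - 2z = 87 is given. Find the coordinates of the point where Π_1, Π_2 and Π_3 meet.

(-10, 7, -3)

C_1B_1 = (6, -5, -8), C_1B_2 = (-2, 2, 1); a normal to Π_1 is C_1B_1 × C_1B_2 = (11, 10, 2).
Using C_1: Π_1 has equation 11x + 10y + 2z = -46.
Solving the 3×3 linear system 11x + 10y + 2z = -46, 5y + 2z = 29, -6x + 3y - 2z = 87 (e.g. by elimination or Cramer's rule, determinant = -236) gives (-10, 7, -3).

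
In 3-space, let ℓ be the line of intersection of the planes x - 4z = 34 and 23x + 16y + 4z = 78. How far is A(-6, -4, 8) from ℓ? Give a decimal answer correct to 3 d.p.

19.097

Direction of ℓ: (1, 0, -4) × (23, 16, 4) = (64, -96, 16).
A point on ℓ: solving the two plane equations with x = 6 gives (6, -2, -7).
Taking (6, -2, -7) on ℓ with direction v = (64, -96, 16): w = A − (6, -2, -7) = (-12, -2, 15), and w × v = (1408, 1152, 1280).
Distance = |w × v| / |v| = √4947968 / √13568 ≈ 19.097.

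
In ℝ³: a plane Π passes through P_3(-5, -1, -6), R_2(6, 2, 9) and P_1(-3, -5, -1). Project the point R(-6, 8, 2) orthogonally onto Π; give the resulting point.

(0, 6, -2)

P_3R_2 = (11, 3, 15), P_3P_1 = (2, -4, 5); a normal to Π is P_3R_2 × P_3P_1 = (75, -25, -50).
Using P_3: Π has equation 75x - 25y - 50z = -50.
Foot = R − λn with λ = (n·R − d)/|n|² = (-750 − (-50))/8750 = -2/25.
Foot = (-6, 8, 2) − (-2/25)·(75, -25, -50) = (0, 6, -2).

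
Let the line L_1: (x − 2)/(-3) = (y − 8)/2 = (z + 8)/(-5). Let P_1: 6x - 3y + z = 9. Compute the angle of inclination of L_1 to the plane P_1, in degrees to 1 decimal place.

43.9

L_1 has direction (-3, 2, -5) through (2, 8, -8).
sin θ = |n·v| / (|n||v|) = |-29| / (√46 · √38) = 0.69363.
θ ≈ 43.9°.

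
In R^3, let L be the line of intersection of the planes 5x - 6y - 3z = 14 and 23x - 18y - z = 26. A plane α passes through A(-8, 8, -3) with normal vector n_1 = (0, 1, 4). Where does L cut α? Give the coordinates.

Direction of L: (5, -6, -3) × (23, -18, -1) = (-48, -64, 48).
A point on L: solving the two plane equations with x = 10 gives (10, 12, -12).
α: n_1·r = n_1·A gives y + 4z = -4.
Substitute r = (10, 12, -12) + t(-48, -64, 48) into the plane: -36 + 128t = -4, so t = 1/4.
Intersection: (10, 12, -12) + (1/4)·(-48, -64, 48) = (-2, -4, 0).

(-2, -4, 0)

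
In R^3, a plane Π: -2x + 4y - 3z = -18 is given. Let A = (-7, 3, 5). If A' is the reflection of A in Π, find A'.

λ = (n·A − d)/|n|² = (11 − (-18))/29 = 1.
Reflection = A − 2λn = (-7, 3, 5) − 2·(-2, 4, -3) = (-3, -5, 11).

(-3, -5, 11)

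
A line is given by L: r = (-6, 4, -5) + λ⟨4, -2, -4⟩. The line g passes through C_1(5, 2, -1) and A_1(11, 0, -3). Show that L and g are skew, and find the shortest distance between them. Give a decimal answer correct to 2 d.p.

0.24

A direction vector for g is A_1 − C_1 = (6, -2, -2).
Common perpendicular direction n = (4, -2, -4) × (6, -2, -2) = (-4, -16, 4).
With w = (5, 2, -1) − (-6, 4, -5) = (11, -2, 4), w · n = 4.
Since n ≠ 0 the lines are not parallel, and w · n = 4 ≠ 0 so they do not intersect; hence they are skew.
Distance = |w · n| / |n| = |4| / √288 ≈ 0.24.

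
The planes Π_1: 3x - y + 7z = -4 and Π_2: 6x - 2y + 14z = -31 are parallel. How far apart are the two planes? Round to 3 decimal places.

Rescale Π_2 by 1/2: 3x - y + 7z = -31/2. Then distance = |-4 − (-31/2)| / √59 ≈ 1.497.

1.497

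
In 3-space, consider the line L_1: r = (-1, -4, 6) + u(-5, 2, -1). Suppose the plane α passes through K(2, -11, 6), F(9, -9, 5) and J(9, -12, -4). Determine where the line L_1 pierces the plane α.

(9, -8, 8)

KF = (7, 2, -1), KJ = (7, -1, -10); a normal to α is KF × KJ = (-21, 63, -21).
Using K: α has equation -21x + 63y - 21z = -861.
Substitute r = (-1, -4, 6) + t(-5, 2, -1) into the plane: -357 + 252t = -861, so t = -2.
Intersection: (-1, -4, 6) + (-2)·(-5, 2, -1) = (9, -8, 8).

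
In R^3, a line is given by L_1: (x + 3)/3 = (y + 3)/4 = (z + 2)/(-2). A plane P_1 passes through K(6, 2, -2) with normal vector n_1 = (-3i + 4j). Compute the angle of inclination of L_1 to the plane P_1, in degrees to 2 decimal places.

15.07

L_1 has direction (3, 4, -2) through (-3, -3, -2).
P_1: n_1·r = n_1·K gives -3x + 4y = -10.
sin θ = |n·v| / (|n||v|) = |7| / (√25 · √29) = 0.25997.
θ ≈ 15.07°.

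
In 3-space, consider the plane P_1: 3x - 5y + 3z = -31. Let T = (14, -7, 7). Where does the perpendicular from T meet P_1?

(5, 8, -2)

Foot = T − λn with λ = (n·T − d)/|n|² = (98 − (-31))/43 = 3.
Foot = (14, -7, 7) − 3·(3, -5, 3) = (5, 8, -2).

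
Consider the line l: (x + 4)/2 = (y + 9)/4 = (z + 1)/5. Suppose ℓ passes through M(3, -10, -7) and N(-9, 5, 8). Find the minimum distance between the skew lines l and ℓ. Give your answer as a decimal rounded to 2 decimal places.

4.02

l has direction (2, 4, 5) through (-4, -9, -1).
A direction vector for ℓ is N − M = (-12, 15, 15).
Common perpendicular direction n = (2, 4, 5) × (-12, 15, 15) = (-15, -90, 78).
With w = (3, -10, -7) − (-4, -9, -1) = (7, -1, -6), w · n = -483.
Distance = |w · n| / |n| = |-483| / √14409 ≈ 4.02.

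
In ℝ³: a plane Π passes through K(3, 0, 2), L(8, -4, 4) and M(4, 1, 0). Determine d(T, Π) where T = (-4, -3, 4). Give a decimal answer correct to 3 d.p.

3.714

KL = (5, -4, 2), KM = (1, 1, -2); a normal to Π is KL × KM = (6, 12, 9).
Using K: Π has equation 6x + 12y + 9z = 36.
n·T − d = (6)·(-4) + (12)·(-3) + (9)·(4) − 36 = -60; |n| = √261.
Distance = |-60| / √261 = 60/√261 ≈ 3.714.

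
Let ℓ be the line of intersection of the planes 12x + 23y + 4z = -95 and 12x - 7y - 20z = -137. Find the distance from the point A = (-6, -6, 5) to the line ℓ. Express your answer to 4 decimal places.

Direction of ℓ: (12, 23, 4) × (12, -7, -20) = (-432, 288, -360).
A point on ℓ: solving the two plane equations with x = -7 gives (-7, -1, 3).
Taking (-7, -1, 3) on ℓ with direction v = (-432, 288, -360): w = A − (-7, -1, 3) = (1, -5, 2), and w × v = (1224, -504, -1872).
Distance = |w × v| / |v| = √5256576 / √399168 ≈ 3.6289.

3.6289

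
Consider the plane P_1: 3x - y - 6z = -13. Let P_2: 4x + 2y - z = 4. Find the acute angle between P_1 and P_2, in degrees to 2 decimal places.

59.02

cos θ = |n₁·n₂| / (|n₁||n₂|) = |16| / (√46 · √21).
θ = arccos(0.51479) ≈ 59.02°.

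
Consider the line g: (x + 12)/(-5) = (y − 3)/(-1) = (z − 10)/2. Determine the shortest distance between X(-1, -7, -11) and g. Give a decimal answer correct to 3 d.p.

g has direction (-5, -1, 2) through (-12, 3, 10).
Taking (-12, 3, 10) on g with direction v = (-5, -1, 2): w = X − (-12, 3, 10) = (11, -10, -21), and w × v = (-41, 83, -61).
Distance = |w × v| / |v| = √12291 / √30 ≈ 20.241.

20.241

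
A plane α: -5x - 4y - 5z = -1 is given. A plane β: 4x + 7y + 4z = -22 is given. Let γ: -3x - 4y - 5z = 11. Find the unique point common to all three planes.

Solving the 3×3 linear system -5x - 4y - 5z = -1, 4x + 7y + 4z = -22, -3x - 4y - 5z = 11 (e.g. by elimination or Cramer's rule, determinant = 38) gives (6, -6, -1).

(6, -6, -1)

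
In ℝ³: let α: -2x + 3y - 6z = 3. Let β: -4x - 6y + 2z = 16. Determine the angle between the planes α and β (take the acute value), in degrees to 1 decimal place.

cos θ = |n₁·n₂| / (|n₁||n₂|) = |-22| / (√49 · √56).
θ = arccos(0.41998) ≈ 65.2°.

65.2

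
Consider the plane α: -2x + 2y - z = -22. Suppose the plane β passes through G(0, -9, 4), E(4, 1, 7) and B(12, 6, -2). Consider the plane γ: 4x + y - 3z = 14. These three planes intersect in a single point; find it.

GE = (4, 10, 3), GB = (12, 15, -6); a normal to β is GE × GB = (-105, 60, -60).
Using G: β has equation -105x + 60y - 60z = -780.
Solving the 3×3 linear system -2x + 2y - z = -22, -105x + 60y - 60z = -780, 4x + y - 3z = 14 (e.g. by elimination or Cramer's rule, determinant = -525) gives (4, -8, -2).

(4, -8, -2)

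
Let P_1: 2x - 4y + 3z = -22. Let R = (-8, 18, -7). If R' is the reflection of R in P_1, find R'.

λ = (n·R − d)/|n|² = (-109 − (-22))/29 = -3.
Reflection = R − 2λn = (-8, 18, -7) − (-6)·(2, -4, 3) = (4, -6, 11).

(4, -6, 11)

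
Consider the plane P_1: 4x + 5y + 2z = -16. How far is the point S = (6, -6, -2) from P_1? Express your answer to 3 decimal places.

0.894

n·S − d = (4)·(6) + (5)·(-6) + (2)·(-2) − (-16) = 6; |n| = √45.
Distance = |6| / √45 = 6/√45 ≈ 0.894.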